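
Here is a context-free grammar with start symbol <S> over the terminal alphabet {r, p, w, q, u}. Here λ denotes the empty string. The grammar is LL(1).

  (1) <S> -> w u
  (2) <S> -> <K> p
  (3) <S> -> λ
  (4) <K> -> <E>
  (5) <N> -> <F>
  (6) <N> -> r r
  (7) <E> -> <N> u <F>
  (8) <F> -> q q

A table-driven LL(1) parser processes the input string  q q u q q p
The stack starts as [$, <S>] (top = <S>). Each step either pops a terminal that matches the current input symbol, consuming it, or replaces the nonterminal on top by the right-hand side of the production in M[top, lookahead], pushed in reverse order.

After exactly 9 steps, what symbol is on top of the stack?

q

     Stack          Input          Action
  1  $ <S>          q q u q q p $  expand <S> -> <K> p
  2  $ p <K>        q q u q q p $  expand <K> -> <E>
  3  $ p <E>        q q u q q p $  expand <E> -> <N> u <F>
  4  $ p <F> u <N>  q q u q q p $  expand <N> -> <F>
  5  $ p <F> u <F>  q q u q q p $  expand <F> -> q q
  6  $ p <F> u q q  q q u q q p $  match q
  7  $ p <F> u q    q u q q p $    match q
  8  $ p <F> u      u q q p $      match u
  9  $ p <F>        q q p $        expand <F> -> q q
Stack after step 9: $ p q q (top = q).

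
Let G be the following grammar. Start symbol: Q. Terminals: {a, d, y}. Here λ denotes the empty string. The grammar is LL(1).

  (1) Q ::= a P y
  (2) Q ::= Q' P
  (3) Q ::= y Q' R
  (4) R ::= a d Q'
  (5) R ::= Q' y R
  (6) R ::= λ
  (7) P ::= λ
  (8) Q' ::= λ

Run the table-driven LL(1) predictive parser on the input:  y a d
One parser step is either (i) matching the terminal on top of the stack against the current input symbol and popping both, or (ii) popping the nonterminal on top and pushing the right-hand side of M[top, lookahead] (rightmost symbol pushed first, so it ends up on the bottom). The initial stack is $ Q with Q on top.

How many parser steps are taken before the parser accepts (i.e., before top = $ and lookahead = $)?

     Stack     Input    Action
  1  $ Q       y a d $  expand Q ::= y Q' R
  2  $ R Q' y  y a d $  match y
  3  $ R Q'    a d $    expand Q' ::= λ
  4  $ R       a d $    expand R ::= a d Q'
  5  $ Q' d a  a d $    match a
  6  $ Q' d    d $      match d
  7  $ Q'      $        expand Q' ::= λ
Accept reached after 7 steps.

7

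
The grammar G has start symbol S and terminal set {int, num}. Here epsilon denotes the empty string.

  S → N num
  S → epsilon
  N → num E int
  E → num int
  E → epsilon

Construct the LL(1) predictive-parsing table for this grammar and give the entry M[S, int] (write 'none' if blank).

FIRST(N) = {num}
FIRST(E) = {epsilon, num}
FIRST(S) = {epsilon, num}  (via N num)
FOLLOW(S) includes $ since S is the start symbol.
FOLLOW(S): S appears on no right-hand side. Thus FOLLOW(S) = {$}.
For S → N num: FIRST(N num) = {num}, so it goes in M[S, t] for t ∈ {num}.
For S → epsilon: FIRST(epsilon) = {epsilon}, so it goes in M[S, t] for t ∈ {}; since epsilon ∈ FIRST, also for every t ∈ FOLLOW(S) = {$}.
None of these place a production in M[S, int].

none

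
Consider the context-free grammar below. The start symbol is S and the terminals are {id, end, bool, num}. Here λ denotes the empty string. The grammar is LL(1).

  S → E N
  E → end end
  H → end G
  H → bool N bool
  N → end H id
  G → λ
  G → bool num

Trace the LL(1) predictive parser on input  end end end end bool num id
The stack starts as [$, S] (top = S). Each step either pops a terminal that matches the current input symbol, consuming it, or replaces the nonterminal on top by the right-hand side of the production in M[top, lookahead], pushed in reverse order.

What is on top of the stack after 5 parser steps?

     Stack        Input                          Action
  1  $ S          end end end end bool num id $  expand S → E N
  2  $ N E        end end end end bool num id $  expand E → end end
  3  $ N end end  end end end end bool num id $  match end
  4  $ N end      end end end bool num id $      match end
  5  $ N          end end bool num id $          expand N → end H id
Stack after step 5: $ id H end (top = end).

end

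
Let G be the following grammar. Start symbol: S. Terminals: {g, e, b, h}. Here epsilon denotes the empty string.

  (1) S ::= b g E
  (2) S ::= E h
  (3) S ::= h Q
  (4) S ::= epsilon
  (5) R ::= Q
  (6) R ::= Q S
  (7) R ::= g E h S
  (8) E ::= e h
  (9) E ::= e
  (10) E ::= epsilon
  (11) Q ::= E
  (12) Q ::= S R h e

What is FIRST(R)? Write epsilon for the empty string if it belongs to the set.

FIRST(E): from E::=e h we get {e}; from E::=e we get {e}; from E::=epsilon we get {epsilon}. So FIRST(E) = {epsilon, e}.
FIRST(S): from S::=b g E we get {b}; from S::=E h we get {e, h}; from S::=h Q we get {h}; from S::=epsilon we get {epsilon}. So FIRST(S) = {epsilon, b, e, h}.
FIRST(R): from R::=Q we get {epsilon, b, e, g, h}; from R::=Q S we get {epsilon, b, e, g, h}; from R::=g E h S we get {g}. So FIRST(R) = {epsilon, b, e, g, h}.
FIRST(Q): from Q::=E we get {epsilon, e}; from Q::=S R h e we get {b, e, g, h}. So FIRST(Q) = {epsilon, b, e, g, h}.

{epsilon, b, e, g, h}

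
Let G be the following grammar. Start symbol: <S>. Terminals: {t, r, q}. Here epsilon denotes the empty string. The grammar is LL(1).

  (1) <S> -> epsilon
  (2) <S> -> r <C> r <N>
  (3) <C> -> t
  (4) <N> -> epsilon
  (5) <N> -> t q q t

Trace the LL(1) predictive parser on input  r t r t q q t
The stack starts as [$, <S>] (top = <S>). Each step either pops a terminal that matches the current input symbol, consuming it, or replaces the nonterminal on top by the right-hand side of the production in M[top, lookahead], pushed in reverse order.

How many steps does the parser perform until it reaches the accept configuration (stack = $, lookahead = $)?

step 1: stack=$ <S>  input=r t r t q q t $  — expand <S> -> r <C> r <N>
step 2: stack=$ <N> r <C> r  input=r t r t q q t $  — match r
step 3: stack=$ <N> r <C>  input=t r t q q t $  — expand <C> -> t
step 4: stack=$ <N> r t  input=t r t q q t $  — match t
step 5: stack=$ <N> r  input=r t q q t $  — match r
step 6: stack=$ <N>  input=t q q t $  — expand <N> -> t q q t
step 7: stack=$ t q q t  input=t q q t $  — match t
step 8: stack=$ t q q  input=q q t $  — match q
step 9: stack=$ t q  input=q t $  — match q
step 10: stack=$ t  input=t $  — match t
Accept reached after 10 steps.

10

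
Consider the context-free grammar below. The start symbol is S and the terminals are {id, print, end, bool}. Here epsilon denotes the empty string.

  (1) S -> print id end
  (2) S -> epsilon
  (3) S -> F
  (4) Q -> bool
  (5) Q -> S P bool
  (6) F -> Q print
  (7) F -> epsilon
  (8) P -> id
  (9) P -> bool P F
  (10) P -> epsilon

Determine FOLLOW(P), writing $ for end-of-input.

FIRST(P): from P->id we get {id}; from P->bool P F we get {bool}; from P->epsilon we get {epsilon}. So FIRST(P) = {epsilon, bool, id}.
FIRST(S): from S->print id end we get {print}; from S->epsilon we get {epsilon}; from S->F we get {epsilon, bool, id, print}. So FIRST(S) = {epsilon, bool, id, print}.
FIRST(Q): from Q->bool we get {bool}; from Q->S P bool we get {bool, id, print}. So FIRST(Q) = {bool, id, print}.
FIRST(F): from F->Q print we get {bool, id, print}; from F->epsilon we get {epsilon}. So FIRST(F) = {epsilon, bool, id, print}.
FOLLOW(S) includes $ since S is the start symbol.
FOLLOW(S): in Q->S P bool, S is followed by P bool with FIRST {bool, id}. Thus FOLLOW(S) = {$, bool, id}.
FOLLOW(Q): in F->Q print, Q is followed by print with FIRST {print}. Thus FOLLOW(Q) = {print}.
FOLLOW(P): in Q->S P bool, P is followed by bool with FIRST {bool}; in P->bool P F, P is followed by F with FIRST {epsilon, bool, id, print}; in P->bool P F, the suffix after P is nullable (adds nothing new). Thus FOLLOW(P) = {bool, id, print}.
FOLLOW(F): in S->F, the suffix after F is empty, so FOLLOW(F) ⊇ FOLLOW(S) = {$, bool, id}; in P->bool P F, the suffix after F is empty, so FOLLOW(F) ⊇ FOLLOW(P) = {bool, id, print}. Thus FOLLOW(F) = {$, bool, id, print}.

{bool, id, print}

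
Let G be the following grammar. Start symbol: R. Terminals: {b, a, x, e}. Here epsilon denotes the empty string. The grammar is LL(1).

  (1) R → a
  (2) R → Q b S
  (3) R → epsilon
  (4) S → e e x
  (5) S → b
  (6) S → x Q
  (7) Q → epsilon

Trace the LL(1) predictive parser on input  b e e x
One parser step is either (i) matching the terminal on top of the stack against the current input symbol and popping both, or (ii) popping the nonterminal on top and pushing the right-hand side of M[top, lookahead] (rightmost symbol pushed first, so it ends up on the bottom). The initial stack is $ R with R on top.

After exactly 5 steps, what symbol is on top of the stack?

step 1: stack=$ R  input=b e e x $  — expand R → Q b S
step 2: stack=$ S b Q  input=b e e x $  — expand Q → epsilon
step 3: stack=$ S b  input=b e e x $  — match b
step 4: stack=$ S  input=e e x $  — expand S → e e x
step 5: stack=$ x e e  input=e e x $  — match e
Stack after step 5: $ x e (top = e).

e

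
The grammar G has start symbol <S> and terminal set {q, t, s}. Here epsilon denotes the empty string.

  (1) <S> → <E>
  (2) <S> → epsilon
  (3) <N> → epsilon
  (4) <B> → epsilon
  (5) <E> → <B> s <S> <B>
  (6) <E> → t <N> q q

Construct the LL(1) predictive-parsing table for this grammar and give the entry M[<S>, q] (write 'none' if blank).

FIRST(<N>) = {epsilon}
FIRST(<B>) = {epsilon}
FIRST(<E>) = {s, t}  (via <B> s <S> <B>)
FIRST(<S>) = {epsilon, s, t}  (via <E>)
FOLLOW(<S>) includes $ since <S> is the start symbol.
FOLLOW(<S>): in <E>→<B> s <S> <B>, <S> is followed by <B> with FIRST {epsilon}; in <E>→<B> s <S> <B>, the suffix after <S> is nullable, so FOLLOW(<S>) ⊇ FOLLOW(<E>) = {$}. Thus FOLLOW(<S>) = {$}.
FOLLOW(<E>): in <S>→<E>, the suffix after <E> is empty, so FOLLOW(<E>) ⊇ FOLLOW(<S>) = {$}. Thus FOLLOW(<E>) = {$}.
For <S> → <E>: FIRST(<E>) = {s, t}, so it goes in M[<S>, t] for t ∈ {s, t}.
For <S> → epsilon: FIRST(epsilon) = {epsilon}, so it goes in M[<S>, t] for t ∈ {}; since epsilon ∈ FIRST, also for every t ∈ FOLLOW(<S>) = {$}.
None of these place a production in M[<S>, q].

none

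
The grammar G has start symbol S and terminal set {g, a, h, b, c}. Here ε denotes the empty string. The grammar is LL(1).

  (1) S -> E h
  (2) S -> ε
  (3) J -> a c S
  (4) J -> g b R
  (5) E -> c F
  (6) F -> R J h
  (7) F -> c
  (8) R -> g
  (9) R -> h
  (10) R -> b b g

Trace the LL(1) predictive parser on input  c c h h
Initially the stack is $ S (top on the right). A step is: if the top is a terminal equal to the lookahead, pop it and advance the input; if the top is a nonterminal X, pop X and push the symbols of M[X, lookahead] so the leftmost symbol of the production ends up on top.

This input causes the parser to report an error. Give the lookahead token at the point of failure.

     Stack    Input      Action
  1  $ S      c c h h $  expand S -> E h
  2  $ h E    c c h h $  expand E -> c F
  3  $ h F c  c c h h $  match c
  4  $ h F    c h h $    expand F -> c
  5  $ h c    c h h $    match c
  6  $ h      h h $      match h
  7  $        h $        error: stack empty but input remains

h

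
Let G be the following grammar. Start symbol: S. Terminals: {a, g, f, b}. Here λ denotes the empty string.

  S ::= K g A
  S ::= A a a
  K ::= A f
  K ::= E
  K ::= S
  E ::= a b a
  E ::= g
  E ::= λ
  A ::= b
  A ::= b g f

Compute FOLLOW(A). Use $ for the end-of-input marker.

FIRST(E): from E::=a b a we get {a}; from E::=g we get {g}; from E::=λ we get {λ}. So FIRST(E) = {λ, a, g}.
FIRST(A): from A::=b we get {b}; from A::=b g f we get {b}. So FIRST(A) = {b}.
FIRST(S): from S::=K g A we get {a, b, g}; from S::=A a a we get {b}. So FIRST(S) = {a, b, g}.
FIRST(K): from K::=A f we get {b}; from K::=E we get {λ, a, g}; from K::=S we get {a, b, g}. So FIRST(K) = {λ, a, b, g}.
FOLLOW(S) includes $ since S is the start symbol.
FOLLOW(K): in S::=K g A, K is followed by g A with FIRST {g}. Thus FOLLOW(K) = {g}.
FOLLOW(S): in K::=S, the suffix after S is empty, so FOLLOW(S) ⊇ FOLLOW(K) = {g}. Thus FOLLOW(S) = {$, g}.
FOLLOW(E): in K::=E, the suffix after E is empty, so FOLLOW(E) ⊇ FOLLOW(K) = {g}. Thus FOLLOW(E) = {g}.
FOLLOW(A): in S::=K g A, the suffix after A is empty, so FOLLOW(A) ⊇ FOLLOW(S) = {$, g}; in S::=A a a, A is followed by a a with FIRST {a}; in K::=A f, A is followed by f with FIRST {f}. Thus FOLLOW(A) = {$, a, f, g}.

{$, a, f, g}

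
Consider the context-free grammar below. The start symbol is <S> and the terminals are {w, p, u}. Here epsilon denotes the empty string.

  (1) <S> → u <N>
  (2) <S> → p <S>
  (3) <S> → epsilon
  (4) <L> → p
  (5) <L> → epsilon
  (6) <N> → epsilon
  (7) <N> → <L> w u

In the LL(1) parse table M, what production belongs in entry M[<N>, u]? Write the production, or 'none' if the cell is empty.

none

FIRST(<S>) = {epsilon, p, u}
FIRST(<L>) = {epsilon, p}
FIRST(<N>) = {epsilon, p, w}  (via <L> w u)
FOLLOW(<S>) includes $ since <S> is the start symbol.
FOLLOW(<S>): in <S>→p <S>, the suffix after <S> is empty (adds nothing new). Thus FOLLOW(<S>) = {$}.
FOLLOW(<N>): in <S>→u <N>, the suffix after <N> is empty, so FOLLOW(<N>) ⊇ FOLLOW(<S>) = {$}. Thus FOLLOW(<N>) = {$}.
For <N> → epsilon: FIRST(epsilon) = {epsilon}, so it goes in M[<N>, t] for t ∈ {}; since epsilon ∈ FIRST, also for every t ∈ FOLLOW(<N>) = {$}.
For <N> → <L> w u: FIRST(<L> w u) = {p, w}, so it goes in M[<N>, t] for t ∈ {p, w}.
None of these place a production in M[<N>, u].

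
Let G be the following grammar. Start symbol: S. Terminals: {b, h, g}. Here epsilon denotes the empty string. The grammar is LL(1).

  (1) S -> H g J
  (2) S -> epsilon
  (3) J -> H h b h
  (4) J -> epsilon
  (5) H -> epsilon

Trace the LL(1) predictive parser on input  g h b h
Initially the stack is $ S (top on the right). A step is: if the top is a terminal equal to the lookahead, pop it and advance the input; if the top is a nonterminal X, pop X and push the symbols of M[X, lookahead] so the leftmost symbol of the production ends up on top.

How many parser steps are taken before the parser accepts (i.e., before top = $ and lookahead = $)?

8

step 1: stack=$ S  input=g h b h $  — expand S -> H g J
step 2: stack=$ J g H  input=g h b h $  — expand H -> epsilon
step 3: stack=$ J g  input=g h b h $  — match g
step 4: stack=$ J  input=h b h $  — expand J -> H h b h
step 5: stack=$ h b h H  input=h b h $  — expand H -> epsilon
step 6: stack=$ h b h  input=h b h $  — match h
step 7: stack=$ h b  input=b h $  — match b
step 8: stack=$ h  input=h $  — match h
Accept reached after 8 steps.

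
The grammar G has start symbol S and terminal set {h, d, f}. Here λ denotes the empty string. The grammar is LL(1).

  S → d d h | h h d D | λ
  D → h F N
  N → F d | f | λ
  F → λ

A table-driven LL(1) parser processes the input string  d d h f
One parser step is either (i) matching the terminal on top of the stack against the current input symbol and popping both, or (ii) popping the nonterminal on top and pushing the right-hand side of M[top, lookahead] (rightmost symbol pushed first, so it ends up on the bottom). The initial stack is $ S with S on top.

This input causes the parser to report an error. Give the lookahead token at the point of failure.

     Stack    Input      Action
  1  $ S      d d h f $  expand S → d d h
  2  $ h d d  d d h f $  match d
  3  $ h d    d h f $    match d
  4  $ h      h f $      match h
  5  $        f $        error: stack empty but input remains

f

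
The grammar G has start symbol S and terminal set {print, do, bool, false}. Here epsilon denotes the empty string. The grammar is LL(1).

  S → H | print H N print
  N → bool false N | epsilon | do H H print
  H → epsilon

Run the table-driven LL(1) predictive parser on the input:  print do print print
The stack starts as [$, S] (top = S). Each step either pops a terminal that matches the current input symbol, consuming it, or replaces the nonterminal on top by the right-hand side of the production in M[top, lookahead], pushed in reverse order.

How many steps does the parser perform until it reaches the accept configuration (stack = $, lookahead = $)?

step 1: stack=$ S  input=print do print print $  — expand S → print H N print
step 2: stack=$ print N H print  input=print do print print $  — match print
step 3: stack=$ print N H  input=do print print $  — expand H → epsilon
step 4: stack=$ print N  input=do print print $  — expand N → do H H print
step 5: stack=$ print print H H do  input=do print print $  — match do
step 6: stack=$ print print H H  input=print print $  — expand H → epsilon
step 7: stack=$ print print H  input=print print $  — expand H → epsilon
step 8: stack=$ print print  input=print print $  — match print
step 9: stack=$ print  input=print $  — match print
Accept reached after 9 steps.

9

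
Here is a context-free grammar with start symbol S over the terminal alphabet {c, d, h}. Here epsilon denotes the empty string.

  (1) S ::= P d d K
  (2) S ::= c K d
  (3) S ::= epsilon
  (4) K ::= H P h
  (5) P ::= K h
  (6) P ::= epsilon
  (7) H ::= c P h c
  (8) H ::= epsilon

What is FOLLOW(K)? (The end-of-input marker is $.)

FIRST(H) = {epsilon, c}
FIRST(S) = {epsilon, c, d, h}  (via P d d K)
FIRST(K) = {c, h}  (via H P h)
FIRST(P) = {epsilon, c, h}  (via K h)
FOLLOW(S) includes $ since S is the start symbol.
FOLLOW(S): S appears on no right-hand side. Thus FOLLOW(S) = {$}.
FOLLOW(K): in S::=P d d K, the suffix after K is empty, so FOLLOW(K) ⊇ FOLLOW(S) = {$}; in S::=c K d, K is followed by d with FIRST {d}; in P::=K h, K is followed by h with FIRST {h}. Thus FOLLOW(K) = {$, d, h}.
FOLLOW(P): in S::=P d d K, P is followed by d d K with FIRST {d}; in K::=H P h, P is followed by h with FIRST {h}; in H::=c P h c, P is followed by h c with FIRST {h}. Thus FOLLOW(P) = {d, h}.
FOLLOW(H): in K::=H P h, H is followed by P h with FIRST {c, h}. Thus FOLLOW(H) = {c, h}.

{$, d, h}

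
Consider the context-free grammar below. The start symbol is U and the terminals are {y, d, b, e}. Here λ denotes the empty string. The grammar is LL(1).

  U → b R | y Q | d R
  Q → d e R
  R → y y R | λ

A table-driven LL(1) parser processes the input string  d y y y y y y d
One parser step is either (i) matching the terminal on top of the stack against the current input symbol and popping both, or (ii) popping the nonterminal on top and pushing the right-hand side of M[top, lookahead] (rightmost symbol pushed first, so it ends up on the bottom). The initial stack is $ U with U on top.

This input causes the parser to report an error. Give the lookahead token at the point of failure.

d

step 1: stack=$ U  input=d y y y y y y d $  — expand U → d R
step 2: stack=$ R d  input=d y y y y y y d $  — match d
step 3: stack=$ R  input=y y y y y y d $  — expand R → y y R
step 4: stack=$ R y y  input=y y y y y y d $  — match y
step 5: stack=$ R y  input=y y y y y d $  — match y
step 6: stack=$ R  input=y y y y d $  — expand R → y y R
step 7: stack=$ R y y  input=y y y y d $  — match y
step 8: stack=$ R y  input=y y y d $  — match y
step 9: stack=$ R  input=y y d $  — expand R → y y R
step 10: stack=$ R y y  input=y y d $  — match y
step 11: stack=$ R y  input=y d $  — match y
step 12: stack=$ R  input=d $  — error: M[R, d] is empty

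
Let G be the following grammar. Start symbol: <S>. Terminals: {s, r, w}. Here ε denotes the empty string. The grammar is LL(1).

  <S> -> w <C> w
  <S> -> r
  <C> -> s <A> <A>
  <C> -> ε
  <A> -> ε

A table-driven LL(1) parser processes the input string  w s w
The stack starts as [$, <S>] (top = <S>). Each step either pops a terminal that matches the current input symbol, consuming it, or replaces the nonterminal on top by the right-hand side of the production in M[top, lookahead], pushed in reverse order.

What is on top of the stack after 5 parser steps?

step 1: stack=$ <S>  input=w s w $  — expand <S> -> w <C> w
step 2: stack=$ w <C> w  input=w s w $  — match w
step 3: stack=$ w <C>  input=s w $  — expand <C> -> s <A> <A>
step 4: stack=$ w <A> <A> s  input=s w $  — match s
step 5: stack=$ w <A> <A>  input=w $  — expand <A> -> ε
Stack after step 5: $ w <A> (top = <A>).

<A>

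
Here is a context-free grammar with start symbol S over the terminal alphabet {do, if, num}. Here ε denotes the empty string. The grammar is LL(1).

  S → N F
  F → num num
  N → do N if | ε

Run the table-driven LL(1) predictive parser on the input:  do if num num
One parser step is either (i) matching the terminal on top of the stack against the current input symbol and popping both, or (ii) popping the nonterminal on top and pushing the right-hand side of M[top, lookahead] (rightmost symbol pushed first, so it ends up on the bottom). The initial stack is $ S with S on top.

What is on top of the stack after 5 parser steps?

     Stack        Input            Action
  1  $ S          do if num num $  expand S → N F
  2  $ F N        do if num num $  expand N → do N if
  3  $ F if N do  do if num num $  match do
  4  $ F if N     if num num $     expand N → ε
  5  $ F if       if num num $     match if
Stack after step 5: $ F (top = F).

F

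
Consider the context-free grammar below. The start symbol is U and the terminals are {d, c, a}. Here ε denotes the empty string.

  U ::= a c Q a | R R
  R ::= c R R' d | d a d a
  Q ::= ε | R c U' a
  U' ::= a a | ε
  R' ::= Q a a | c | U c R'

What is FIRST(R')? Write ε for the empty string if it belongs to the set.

FIRST(R) = {c, d}
FIRST(U') = {ε, a}
FIRST(U) = {a, c, d}  (via R R)
FIRST(Q) = {ε, c, d}  (via R c U' a)
FIRST(R') = {a, c, d}  (via Q a a, U c R')

{a, c, d}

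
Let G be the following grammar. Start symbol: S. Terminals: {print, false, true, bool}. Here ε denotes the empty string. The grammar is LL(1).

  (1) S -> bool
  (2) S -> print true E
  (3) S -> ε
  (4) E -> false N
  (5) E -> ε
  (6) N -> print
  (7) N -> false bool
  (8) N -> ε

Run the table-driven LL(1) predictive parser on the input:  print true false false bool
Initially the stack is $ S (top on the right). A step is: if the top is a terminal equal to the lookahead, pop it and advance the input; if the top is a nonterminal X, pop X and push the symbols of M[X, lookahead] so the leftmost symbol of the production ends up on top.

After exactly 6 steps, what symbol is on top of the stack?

false

step 1: stack=$ S  input=print true false false bool $  — expand S -> print true E
step 2: stack=$ E true print  input=print true false false bool $  — match print
step 3: stack=$ E true  input=true false false bool $  — match true
step 4: stack=$ E  input=false false bool $  — expand E -> false N
step 5: stack=$ N false  input=false false bool $  — match false
step 6: stack=$ N  input=false bool $  — expand N -> false bool
Stack after step 6: $ bool false (top = false).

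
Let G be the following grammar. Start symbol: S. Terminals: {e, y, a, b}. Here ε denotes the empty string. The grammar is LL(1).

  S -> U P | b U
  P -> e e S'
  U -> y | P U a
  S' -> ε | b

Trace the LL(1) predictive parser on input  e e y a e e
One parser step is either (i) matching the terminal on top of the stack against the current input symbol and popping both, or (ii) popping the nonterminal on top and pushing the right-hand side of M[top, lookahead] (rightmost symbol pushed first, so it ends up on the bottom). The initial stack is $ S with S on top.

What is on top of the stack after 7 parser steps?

y

step 1: stack=$ S  input=e e y a e e $  — expand S -> U P
step 2: stack=$ P U  input=e e y a e e $  — expand U -> P U a
step 3: stack=$ P a U P  input=e e y a e e $  — expand P -> e e S'
step 4: stack=$ P a U S' e e  input=e e y a e e $  — match e
step 5: stack=$ P a U S' e  input=e y a e e $  — match e
step 6: stack=$ P a U S'  input=y a e e $  — expand S' -> ε
step 7: stack=$ P a U  input=y a e e $  — expand U -> y
Stack after step 7: $ P a y (top = y).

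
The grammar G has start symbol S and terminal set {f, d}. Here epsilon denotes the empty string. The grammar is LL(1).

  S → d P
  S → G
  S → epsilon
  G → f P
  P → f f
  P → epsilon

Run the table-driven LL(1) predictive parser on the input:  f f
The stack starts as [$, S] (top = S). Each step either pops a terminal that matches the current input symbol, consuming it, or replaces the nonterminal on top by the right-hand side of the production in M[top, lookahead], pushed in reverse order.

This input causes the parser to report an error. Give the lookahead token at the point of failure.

$

     Stack  Input  Action
  1  $ S    f f $  expand S → G
  2  $ G    f f $  expand G → f P
  3  $ P f  f f $  match f
  4  $ P    f $    expand P → f f
  5  $ f f  f $    match f
  6  $ f    $      error: top is terminal f but lookahead is $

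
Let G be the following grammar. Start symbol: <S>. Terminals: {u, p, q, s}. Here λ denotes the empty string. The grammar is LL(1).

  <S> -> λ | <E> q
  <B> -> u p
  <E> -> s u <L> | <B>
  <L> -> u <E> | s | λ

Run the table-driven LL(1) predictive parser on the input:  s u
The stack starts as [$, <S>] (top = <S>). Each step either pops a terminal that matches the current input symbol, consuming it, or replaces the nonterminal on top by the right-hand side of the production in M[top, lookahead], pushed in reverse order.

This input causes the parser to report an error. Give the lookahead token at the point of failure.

$

     Stack        Input  Action
  1  $ <S>        s u $  expand <S> -> <E> q
  2  $ q <E>      s u $  expand <E> -> s u <L>
  3  $ q <L> u s  s u $  match s
  4  $ q <L> u    u $    match u
  5  $ q <L>      $      error: M[<L>, $] is empty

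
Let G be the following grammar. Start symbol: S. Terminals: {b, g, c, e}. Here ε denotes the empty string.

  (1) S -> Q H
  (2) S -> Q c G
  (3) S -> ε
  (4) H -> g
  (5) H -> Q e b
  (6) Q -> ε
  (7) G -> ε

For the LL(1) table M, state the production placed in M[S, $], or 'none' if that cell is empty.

FIRST(Q) = {ε}
FIRST(G) = {ε}
FIRST(H) = {e, g}  (via Q e b)
FIRST(S) = {ε, c, e, g}  (via Q H, Q c G)
FOLLOW(S) includes $ since S is the start symbol.
FOLLOW(S): S appears on no right-hand side. Thus FOLLOW(S) = {$}.
For S -> Q H: FIRST(Q H) = {e, g}, so it goes in M[S, t] for t ∈ {e, g}.
For S -> Q c G: FIRST(Q c G) = {c}, so it goes in M[S, t] for t ∈ {c}.
For S -> ε: FIRST(ε) = {ε}, so it goes in M[S, t] for t ∈ {}; since ε ∈ FIRST, also for every t ∈ FOLLOW(S) = {$}.

S -> ε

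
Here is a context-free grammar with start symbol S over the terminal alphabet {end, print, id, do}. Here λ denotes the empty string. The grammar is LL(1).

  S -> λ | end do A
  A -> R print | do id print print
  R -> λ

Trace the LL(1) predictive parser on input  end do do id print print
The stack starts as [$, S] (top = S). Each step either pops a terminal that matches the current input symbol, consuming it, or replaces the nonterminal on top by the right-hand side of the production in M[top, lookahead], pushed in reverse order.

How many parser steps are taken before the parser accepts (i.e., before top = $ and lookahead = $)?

8

     Stack                Input                       Action
  1  $ S                  end do do id print print $  expand S -> end do A
  2  $ A do end           end do do id print print $  match end
  3  $ A do               do do id print print $      match do
  4  $ A                  do id print print $         expand A -> do id print print
  5  $ print print id do  do id print print $         match do
  6  $ print print id     id print print $            match id
  7  $ print print        print print $               match print
  8  $ print              print $                     match print
Accept reached after 8 steps.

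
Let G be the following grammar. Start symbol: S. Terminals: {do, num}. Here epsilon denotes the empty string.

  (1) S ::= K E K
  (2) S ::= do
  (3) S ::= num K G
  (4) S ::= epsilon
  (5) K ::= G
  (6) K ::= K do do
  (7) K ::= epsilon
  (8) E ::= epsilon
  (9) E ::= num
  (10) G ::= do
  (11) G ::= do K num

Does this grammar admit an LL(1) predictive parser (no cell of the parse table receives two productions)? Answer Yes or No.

No

FIRST(S) = {epsilon, do, num}
FIRST(K) = {epsilon, do}
FIRST(E) = {epsilon, num}
FIRST(G) = {do}
FOLLOW(S) = {$}
FOLLOW(K) = {$, do, num}
FOLLOW(E) = {$, do}
FOLLOW(G) = {$, do, num}
Cell M[G, do] receives both G ::= do and G ::= do K num — the grammar is not LL(1).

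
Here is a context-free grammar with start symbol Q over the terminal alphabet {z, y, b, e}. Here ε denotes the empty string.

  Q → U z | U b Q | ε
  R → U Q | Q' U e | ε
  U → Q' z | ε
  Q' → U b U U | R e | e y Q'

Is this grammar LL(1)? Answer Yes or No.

FIRST(Q) = {ε, b, e, z}
FIRST(R) = {ε, b, e, z}
FIRST(U) = {ε, b, e, z}
FIRST(Q') = {b, e, z}
FOLLOW(Q) = {$, e}
FOLLOW(R) = {e}
FOLLOW(U) = {b, e, z}
FOLLOW(Q') = {b, e, z}
Cell M[Q, b] receives both Q → U z and Q → U b Q — the grammar is not LL(1).

No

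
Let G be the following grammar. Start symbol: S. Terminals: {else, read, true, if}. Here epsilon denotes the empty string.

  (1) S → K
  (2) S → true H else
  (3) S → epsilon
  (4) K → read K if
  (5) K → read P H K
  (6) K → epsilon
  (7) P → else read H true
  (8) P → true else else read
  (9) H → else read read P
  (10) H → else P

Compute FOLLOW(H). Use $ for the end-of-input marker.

{$, else, if, read, true}

FIRST(K): from K→read K if we get {read}; from K→read P H K we get {read}; from K→epsilon we get {epsilon}. So FIRST(K) = {epsilon, read}.
FIRST(P): from P→else read H true we get {else}; from P→true else else read we get {true}. So FIRST(P) = {else, true}.
FIRST(H): from H→else read read P we get {else}; from H→else P we get {else}. So FIRST(H) = {else}.
FIRST(S): from S→K we get {epsilon, read}; from S→true H else we get {true}; from S→epsilon we get {epsilon}. So FIRST(S) = {epsilon, read, true}.
FOLLOW(S) includes $ since S is the start symbol.
FOLLOW(S): S appears on no right-hand side. Thus FOLLOW(S) = {$}.
FOLLOW(K): in S→K, the suffix after K is empty, so FOLLOW(K) ⊇ FOLLOW(S) = {$}; in K→read K if, K is followed by if with FIRST {if}; in K→read P H K, the suffix after K is empty (adds nothing new). Thus FOLLOW(K) = {$, if}.
FOLLOW(H): in S→true H else, H is followed by else with FIRST {else}; in K→read P H K, H is followed by K with FIRST {epsilon, read}; in K→read P H K, the suffix after H is nullable, so FOLLOW(H) ⊇ FOLLOW(K) = {$, if}; in P→else read H true, H is followed by true with FIRST {true}. Thus FOLLOW(H) = {$, else, if, read, true}.
FOLLOW(P): in K→read P H K, P is followed by H K with FIRST {else}; in H→else read read P, the suffix after P is empty, so FOLLOW(P) ⊇ FOLLOW(H) = {$, else, if, read, true}; in H→else P, the suffix after P is empty, so FOLLOW(P) ⊇ FOLLOW(H) = {$, else, if, read, true}. Thus FOLLOW(P) = {$, else, if, read, true}.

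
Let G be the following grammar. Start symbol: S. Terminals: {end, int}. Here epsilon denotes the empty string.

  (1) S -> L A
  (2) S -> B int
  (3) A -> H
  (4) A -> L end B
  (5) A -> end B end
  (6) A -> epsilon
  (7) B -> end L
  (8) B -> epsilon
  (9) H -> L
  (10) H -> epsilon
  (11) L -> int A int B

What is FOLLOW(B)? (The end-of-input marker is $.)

{$, end, int}

FIRST(B) = {epsilon, end}
FIRST(L) = {int}
FIRST(S) = {end, int}  (via L A, B int)
FIRST(H) = {epsilon, int}  (via L)
FIRST(A) = {epsilon, end, int}  (via H, L end B)
FOLLOW(S) includes $ since S is the start symbol.
FOLLOW(S): S appears on no right-hand side. Thus FOLLOW(S) = {$}.
FOLLOW(A): in S->L A, the suffix after A is empty, so FOLLOW(A) ⊇ FOLLOW(S) = {$}; in L->int A int B, A is followed by int B with FIRST {int}. Thus FOLLOW(A) = {$, int}.
FOLLOW(H): in A->H, the suffix after H is empty, so FOLLOW(H) ⊇ FOLLOW(A) = {$, int}. Thus FOLLOW(H) = {$, int}.
FOLLOW(B): in S->B int, B is followed by int with FIRST {int}; in A->L end B, the suffix after B is empty, so FOLLOW(B) ⊇ FOLLOW(A) = {$, int}; in A->end B end, B is followed by end with FIRST {end}; in L->int A int B, the suffix after B is empty, so FOLLOW(B) ⊇ FOLLOW(L) = {$, end, int}. Thus FOLLOW(B) = {$, end, int}.
FOLLOW(L): in S->L A, L is followed by A with FIRST {epsilon, end, int}; in S->L A, the suffix after L is nullable, so FOLLOW(L) ⊇ FOLLOW(S) = {$}; in A->L end B, L is followed by end B with FIRST {end}; in B->end L, the suffix after L is empty, so FOLLOW(L) ⊇ FOLLOW(B) = {$, end, int}; in H->L, the suffix after L is empty, so FOLLOW(L) ⊇ FOLLOW(H) = {$, int}. Thus FOLLOW(L) = {$, end, int}.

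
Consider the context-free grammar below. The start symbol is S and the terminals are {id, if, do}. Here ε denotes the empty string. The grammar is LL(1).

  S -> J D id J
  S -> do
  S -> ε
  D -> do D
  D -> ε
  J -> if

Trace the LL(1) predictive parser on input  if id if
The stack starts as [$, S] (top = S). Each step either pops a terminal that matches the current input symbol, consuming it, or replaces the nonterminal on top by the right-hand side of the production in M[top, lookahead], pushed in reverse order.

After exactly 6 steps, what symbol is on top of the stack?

step 1: stack=$ S  input=if id if $  — expand S -> J D id J
step 2: stack=$ J id D J  input=if id if $  — expand J -> if
step 3: stack=$ J id D if  input=if id if $  — match if
step 4: stack=$ J id D  input=id if $  — expand D -> ε
step 5: stack=$ J id  input=id if $  — match id
step 6: stack=$ J  input=if $  — expand J -> if
Stack after step 6: $ if (top = if).

if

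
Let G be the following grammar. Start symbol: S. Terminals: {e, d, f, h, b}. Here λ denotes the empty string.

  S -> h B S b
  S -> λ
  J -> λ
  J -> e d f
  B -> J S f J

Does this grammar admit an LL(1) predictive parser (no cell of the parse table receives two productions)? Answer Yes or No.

Yes

FIRST(S) = {λ, h}
FIRST(J) = {λ, e}
FIRST(B) = {e, f, h}
FOLLOW(S) = {$, b, f}
FOLLOW(J) = {b, f, h}
FOLLOW(B) = {b, h}
Each cell of M receives at most one production.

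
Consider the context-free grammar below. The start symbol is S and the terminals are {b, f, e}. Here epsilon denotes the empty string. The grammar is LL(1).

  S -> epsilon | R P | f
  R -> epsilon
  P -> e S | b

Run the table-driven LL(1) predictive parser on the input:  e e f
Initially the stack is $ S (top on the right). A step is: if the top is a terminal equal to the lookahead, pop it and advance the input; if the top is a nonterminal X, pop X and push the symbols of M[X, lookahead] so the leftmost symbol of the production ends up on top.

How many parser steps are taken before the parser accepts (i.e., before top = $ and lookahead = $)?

10

      Stack  Input    Action
   1  $ S    e e f $  expand S -> R P
   2  $ P R  e e f $  expand R -> epsilon
   3  $ P    e e f $  expand P -> e S
   4  $ S e  e e f $  match e
   5  $ S    e f $    expand S -> R P
   6  $ P R  e f $    expand R -> epsilon
   7  $ P    e f $    expand P -> e S
   8  $ S e  e f $    match e
   9  $ S    f $      expand S -> f
  10  $ f    f $      match f
Accept reached after 10 steps.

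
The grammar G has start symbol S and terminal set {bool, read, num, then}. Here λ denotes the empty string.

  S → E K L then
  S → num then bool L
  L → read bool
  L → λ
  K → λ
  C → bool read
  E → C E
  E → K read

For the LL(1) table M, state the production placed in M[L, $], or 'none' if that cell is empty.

L → λ

FIRST(L): from L→read bool we get {read}; from L→λ we get {λ}. So FIRST(L) = {λ, read}.
FIRST(K): from K→λ we get {λ}. So FIRST(K) = {λ}.
FIRST(C): from C→bool read we get {bool}. So FIRST(C) = {bool}.
FIRST(E): from E→C E we get {bool}; from E→K read we get {read}. So FIRST(E) = {bool, read}.
FIRST(S): from S→E K L then we get {bool, read}; from S→num then bool L we get {num}. So FIRST(S) = {bool, num, read}.
FOLLOW(S) includes $ since S is the start symbol.
FOLLOW(S): S appears on no right-hand side. Thus FOLLOW(S) = {$}.
FOLLOW(L): in S→E K L then, L is followed by then with FIRST {then}; in S→num then bool L, the suffix after L is empty, so FOLLOW(L) ⊇ FOLLOW(S) = {$}. Thus FOLLOW(L) = {$, then}.
For L → read bool: FIRST(read bool) = {read}, so it goes in M[L, t] for t ∈ {read}.
For L → λ: FIRST(λ) = {λ}, so it goes in M[L, t] for t ∈ {}; since λ ∈ FIRST, also for every t ∈ FOLLOW(L) = {$, then}.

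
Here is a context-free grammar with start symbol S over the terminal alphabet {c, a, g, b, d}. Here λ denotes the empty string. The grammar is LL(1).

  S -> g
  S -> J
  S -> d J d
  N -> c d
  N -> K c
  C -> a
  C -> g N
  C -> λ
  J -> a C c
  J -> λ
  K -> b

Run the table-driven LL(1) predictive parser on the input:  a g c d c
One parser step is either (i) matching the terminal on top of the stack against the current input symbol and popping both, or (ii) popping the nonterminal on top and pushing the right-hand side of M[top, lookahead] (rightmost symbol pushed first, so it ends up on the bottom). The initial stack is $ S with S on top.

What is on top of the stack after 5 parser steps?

N

step 1: stack=$ S  input=a g c d c $  — expand S -> J
step 2: stack=$ J  input=a g c d c $  — expand J -> a C c
step 3: stack=$ c C a  input=a g c d c $  — match a
step 4: stack=$ c C  input=g c d c $  — expand C -> g N
step 5: stack=$ c N g  input=g c d c $  — match g
Stack after step 5: $ c N (top = N).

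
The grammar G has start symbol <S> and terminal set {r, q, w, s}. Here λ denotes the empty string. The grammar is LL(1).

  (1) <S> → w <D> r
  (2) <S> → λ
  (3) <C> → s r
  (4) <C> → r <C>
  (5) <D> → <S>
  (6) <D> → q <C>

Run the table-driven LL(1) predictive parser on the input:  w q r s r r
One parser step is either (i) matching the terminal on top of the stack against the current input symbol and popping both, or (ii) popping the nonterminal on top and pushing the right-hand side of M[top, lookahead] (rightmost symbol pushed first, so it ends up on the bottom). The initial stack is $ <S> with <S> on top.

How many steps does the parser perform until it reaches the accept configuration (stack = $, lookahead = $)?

10

step 1: stack=$ <S>  input=w q r s r r $  — expand <S> → w <D> r
step 2: stack=$ r <D> w  input=w q r s r r $  — match w
step 3: stack=$ r <D>  input=q r s r r $  — expand <D> → q <C>
step 4: stack=$ r <C> q  input=q r s r r $  — match q
step 5: stack=$ r <C>  input=r s r r $  — expand <C> → r <C>
step 6: stack=$ r <C> r  input=r s r r $  — match r
step 7: stack=$ r <C>  input=s r r $  — expand <C> → s r
step 8: stack=$ r r s  input=s r r $  — match s
step 9: stack=$ r r  input=r r $  — match r
step 10: stack=$ r  input=r $  — match r
Accept reached after 10 steps.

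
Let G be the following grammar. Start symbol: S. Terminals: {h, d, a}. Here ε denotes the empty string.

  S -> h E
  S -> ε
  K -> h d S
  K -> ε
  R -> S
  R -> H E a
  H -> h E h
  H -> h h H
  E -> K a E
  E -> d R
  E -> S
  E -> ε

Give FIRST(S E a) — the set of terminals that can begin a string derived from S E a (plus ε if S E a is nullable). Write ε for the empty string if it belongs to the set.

FIRST(S) = {ε, h}
FIRST(K) = {ε, h}
FIRST(H) = {h}
FIRST(R) = {ε, h}  (via S, H E a)
FIRST(E) = {ε, a, d, h}  (via K a E, S)
FIRST(S E a): take FIRST of each symbol in turn, carrying on past any symbol whose FIRST contains ε; result {a, d, h}.

{a, d, h}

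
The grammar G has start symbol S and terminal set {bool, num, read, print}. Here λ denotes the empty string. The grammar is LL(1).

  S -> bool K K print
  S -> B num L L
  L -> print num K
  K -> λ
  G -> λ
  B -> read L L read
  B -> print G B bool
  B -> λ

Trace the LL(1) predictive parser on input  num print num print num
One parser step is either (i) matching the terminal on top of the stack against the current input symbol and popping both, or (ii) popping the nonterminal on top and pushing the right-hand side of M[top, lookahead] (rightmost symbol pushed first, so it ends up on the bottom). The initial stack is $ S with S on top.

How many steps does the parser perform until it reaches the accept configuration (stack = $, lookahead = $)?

11

step 1: stack=$ S  input=num print num print num $  — expand S -> B num L L
step 2: stack=$ L L num B  input=num print num print num $  — expand B -> λ
step 3: stack=$ L L num  input=num print num print num $  — match num
step 4: stack=$ L L  input=print num print num $  — expand L -> print num K
step 5: stack=$ L K num print  input=print num print num $  — match print
step 6: stack=$ L K num  input=num print num $  — match num
step 7: stack=$ L K  input=print num $  — expand K -> λ
step 8: stack=$ L  input=print num $  — expand L -> print num K
step 9: stack=$ K num print  input=print num $  — match print
step 10: stack=$ K num  input=num $  — match num
step 11: stack=$ K  input=$  — expand K -> λ
Accept reached after 11 steps.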